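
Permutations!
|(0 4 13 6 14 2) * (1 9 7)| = 6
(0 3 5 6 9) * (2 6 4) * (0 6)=(0 3 5 4 2)(6 9)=[3, 1, 0, 5, 2, 4, 9, 7, 8, 6]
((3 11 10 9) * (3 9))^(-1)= (3 10 11)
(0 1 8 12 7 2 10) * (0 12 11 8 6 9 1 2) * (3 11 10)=[2, 6, 3, 11, 4, 5, 9, 0, 10, 1, 12, 8, 7]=(0 2 3 11 8 10 12 7)(1 6 9)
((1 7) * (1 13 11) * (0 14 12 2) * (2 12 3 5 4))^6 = ((0 14 3 5 4 2)(1 7 13 11))^6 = (14)(1 13)(7 11)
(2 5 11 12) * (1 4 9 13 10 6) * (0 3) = (0 3)(1 4 9 13 10 6)(2 5 11 12) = [3, 4, 5, 0, 9, 11, 1, 7, 8, 13, 6, 12, 2, 10]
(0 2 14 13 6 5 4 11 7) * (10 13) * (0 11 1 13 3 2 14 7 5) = (0 14 10 3 2 7 11 5 4 1 13 6) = [14, 13, 7, 2, 1, 4, 0, 11, 8, 9, 3, 5, 12, 6, 10]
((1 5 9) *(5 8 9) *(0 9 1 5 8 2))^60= ((0 9 5 8 1 2))^60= (9)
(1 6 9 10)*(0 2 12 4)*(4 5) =[2, 6, 12, 3, 0, 4, 9, 7, 8, 10, 1, 11, 5] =(0 2 12 5 4)(1 6 9 10)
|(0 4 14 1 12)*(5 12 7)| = |(0 4 14 1 7 5 12)| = 7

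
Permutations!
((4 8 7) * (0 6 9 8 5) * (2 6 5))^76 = (2 7 9)(4 8 6)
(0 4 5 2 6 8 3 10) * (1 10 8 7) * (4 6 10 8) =(0 6 7 1 8 3 4 5 2 10) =[6, 8, 10, 4, 5, 2, 7, 1, 3, 9, 0]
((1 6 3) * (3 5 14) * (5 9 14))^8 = (1 14 6 3 9)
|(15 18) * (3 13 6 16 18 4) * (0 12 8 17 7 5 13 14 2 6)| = |(0 12 8 17 7 5 13)(2 6 16 18 15 4 3 14)| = 56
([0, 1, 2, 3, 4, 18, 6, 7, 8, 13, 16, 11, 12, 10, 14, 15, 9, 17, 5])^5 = [0, 1, 2, 3, 4, 18, 6, 7, 8, 13, 16, 11, 12, 10, 14, 15, 9, 17, 5]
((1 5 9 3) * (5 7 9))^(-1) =((1 7 9 3))^(-1) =(1 3 9 7)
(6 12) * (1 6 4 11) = [0, 6, 2, 3, 11, 5, 12, 7, 8, 9, 10, 1, 4] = (1 6 12 4 11)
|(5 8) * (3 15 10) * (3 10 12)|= 6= |(3 15 12)(5 8)|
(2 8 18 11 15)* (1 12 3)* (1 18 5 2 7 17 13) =(1 12 3 18 11 15 7 17 13)(2 8 5) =[0, 12, 8, 18, 4, 2, 6, 17, 5, 9, 10, 15, 3, 1, 14, 7, 16, 13, 11]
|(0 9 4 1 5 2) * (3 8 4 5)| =4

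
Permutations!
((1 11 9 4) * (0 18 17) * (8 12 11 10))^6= (18)(1 4 9 11 12 8 10)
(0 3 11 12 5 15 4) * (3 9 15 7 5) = (0 9 15 4)(3 11 12)(5 7) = [9, 1, 2, 11, 0, 7, 6, 5, 8, 15, 10, 12, 3, 13, 14, 4]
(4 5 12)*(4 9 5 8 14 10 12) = (4 8 14 10 12 9 5) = [0, 1, 2, 3, 8, 4, 6, 7, 14, 5, 12, 11, 9, 13, 10]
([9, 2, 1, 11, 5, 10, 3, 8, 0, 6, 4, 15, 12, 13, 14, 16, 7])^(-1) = (0 8 7 16 15 11 3 6 9)(1 2)(4 10 5)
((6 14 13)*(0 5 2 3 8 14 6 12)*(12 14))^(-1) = ((0 5 2 3 8 12)(13 14))^(-1) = (0 12 8 3 2 5)(13 14)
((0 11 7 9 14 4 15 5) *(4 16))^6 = (0 4 9)(5 16 7)(11 15 14)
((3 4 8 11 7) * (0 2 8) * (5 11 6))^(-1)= ((0 2 8 6 5 11 7 3 4))^(-1)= (0 4 3 7 11 5 6 8 2)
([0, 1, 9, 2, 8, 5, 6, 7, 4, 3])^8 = (2 3 9)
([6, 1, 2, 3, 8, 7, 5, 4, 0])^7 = [6, 1, 2, 3, 8, 7, 5, 4, 0]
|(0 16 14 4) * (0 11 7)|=6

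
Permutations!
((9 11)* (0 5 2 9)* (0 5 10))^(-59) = ((0 10)(2 9 11 5))^(-59) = (0 10)(2 9 11 5)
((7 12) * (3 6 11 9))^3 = ((3 6 11 9)(7 12))^3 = (3 9 11 6)(7 12)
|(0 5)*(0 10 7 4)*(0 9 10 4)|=6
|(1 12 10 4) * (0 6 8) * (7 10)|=|(0 6 8)(1 12 7 10 4)|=15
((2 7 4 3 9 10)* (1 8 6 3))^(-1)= ((1 8 6 3 9 10 2 7 4))^(-1)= (1 4 7 2 10 9 3 6 8)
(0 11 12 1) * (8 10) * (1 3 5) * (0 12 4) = (0 11 4)(1 12 3 5)(8 10) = [11, 12, 2, 5, 0, 1, 6, 7, 10, 9, 8, 4, 3]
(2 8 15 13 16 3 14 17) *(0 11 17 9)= (0 11 17 2 8 15 13 16 3 14 9)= [11, 1, 8, 14, 4, 5, 6, 7, 15, 0, 10, 17, 12, 16, 9, 13, 3, 2]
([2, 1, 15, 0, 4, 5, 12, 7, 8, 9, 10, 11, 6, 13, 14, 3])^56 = [0, 1, 2, 3, 4, 5, 6, 7, 8, 9, 10, 11, 12, 13, 14, 15]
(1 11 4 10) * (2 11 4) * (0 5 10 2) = [5, 4, 11, 3, 2, 10, 6, 7, 8, 9, 1, 0] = (0 5 10 1 4 2 11)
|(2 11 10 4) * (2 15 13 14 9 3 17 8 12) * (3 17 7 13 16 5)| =|(2 11 10 4 15 16 5 3 7 13 14 9 17 8 12)| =15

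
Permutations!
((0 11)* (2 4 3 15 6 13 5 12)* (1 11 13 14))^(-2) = ((0 13 5 12 2 4 3 15 6 14 1 11))^(-2) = (0 1 6 3 2 5)(4 12 13 11 14 15)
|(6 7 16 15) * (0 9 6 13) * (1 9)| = |(0 1 9 6 7 16 15 13)| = 8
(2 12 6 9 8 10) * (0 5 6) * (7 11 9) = (0 5 6 7 11 9 8 10 2 12) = [5, 1, 12, 3, 4, 6, 7, 11, 10, 8, 2, 9, 0]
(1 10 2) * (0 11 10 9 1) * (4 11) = [4, 9, 0, 3, 11, 5, 6, 7, 8, 1, 2, 10] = (0 4 11 10 2)(1 9)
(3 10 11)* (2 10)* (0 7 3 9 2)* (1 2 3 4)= [7, 2, 10, 0, 1, 5, 6, 4, 8, 3, 11, 9]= (0 7 4 1 2 10 11 9 3)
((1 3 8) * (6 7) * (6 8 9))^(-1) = (1 8 7 6 9 3)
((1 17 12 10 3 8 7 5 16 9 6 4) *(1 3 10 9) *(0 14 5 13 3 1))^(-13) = (0 16 5 14)(1 4 6 9 12 17)(3 13 7 8)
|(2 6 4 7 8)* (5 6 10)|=7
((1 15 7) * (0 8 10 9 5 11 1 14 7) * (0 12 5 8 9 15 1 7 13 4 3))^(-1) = ((0 9 8 10 15 12 5 11 7 14 13 4 3))^(-1) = (0 3 4 13 14 7 11 5 12 15 10 8 9)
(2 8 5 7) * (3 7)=(2 8 5 3 7)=[0, 1, 8, 7, 4, 3, 6, 2, 5]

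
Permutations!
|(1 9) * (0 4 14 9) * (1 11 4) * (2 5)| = |(0 1)(2 5)(4 14 9 11)| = 4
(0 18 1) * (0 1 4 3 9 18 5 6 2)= (0 5 6 2)(3 9 18 4)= [5, 1, 0, 9, 3, 6, 2, 7, 8, 18, 10, 11, 12, 13, 14, 15, 16, 17, 4]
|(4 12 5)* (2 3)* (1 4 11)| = |(1 4 12 5 11)(2 3)| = 10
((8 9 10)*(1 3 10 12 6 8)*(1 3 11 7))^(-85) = (1 7 11)(3 10)(6 12 9 8)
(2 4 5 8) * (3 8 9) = (2 4 5 9 3 8) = [0, 1, 4, 8, 5, 9, 6, 7, 2, 3]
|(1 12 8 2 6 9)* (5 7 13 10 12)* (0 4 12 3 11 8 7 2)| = 45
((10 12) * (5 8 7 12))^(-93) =((5 8 7 12 10))^(-93) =(5 7 10 8 12)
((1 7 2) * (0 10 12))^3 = ((0 10 12)(1 7 2))^3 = (12)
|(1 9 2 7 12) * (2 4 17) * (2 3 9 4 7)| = 7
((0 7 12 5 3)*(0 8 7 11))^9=((0 11)(3 8 7 12 5))^9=(0 11)(3 5 12 7 8)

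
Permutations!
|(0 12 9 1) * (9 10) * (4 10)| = 6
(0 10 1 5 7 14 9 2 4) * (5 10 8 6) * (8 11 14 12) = (0 11 14 9 2 4)(1 10)(5 7 12 8 6) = [11, 10, 4, 3, 0, 7, 5, 12, 6, 2, 1, 14, 8, 13, 9]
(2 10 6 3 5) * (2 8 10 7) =(2 7)(3 5 8 10 6) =[0, 1, 7, 5, 4, 8, 3, 2, 10, 9, 6]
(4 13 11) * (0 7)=(0 7)(4 13 11)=[7, 1, 2, 3, 13, 5, 6, 0, 8, 9, 10, 4, 12, 11]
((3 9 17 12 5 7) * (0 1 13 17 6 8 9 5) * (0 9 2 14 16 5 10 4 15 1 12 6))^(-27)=((0 12 9)(1 13 17 6 8 2 14 16 5 7 3 10 4 15))^(-27)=(1 13 17 6 8 2 14 16 5 7 3 10 4 15)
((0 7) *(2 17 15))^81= ((0 7)(2 17 15))^81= (17)(0 7)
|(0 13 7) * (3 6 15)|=|(0 13 7)(3 6 15)|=3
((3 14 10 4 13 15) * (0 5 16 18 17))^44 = (0 17 18 16 5)(3 10 13)(4 15 14)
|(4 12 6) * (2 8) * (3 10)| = 6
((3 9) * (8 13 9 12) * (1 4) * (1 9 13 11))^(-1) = (13)(1 11 8 12 3 9 4)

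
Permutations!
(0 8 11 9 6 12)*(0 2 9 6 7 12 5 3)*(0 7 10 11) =(0 8)(2 9 10 11 6 5 3 7 12) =[8, 1, 9, 7, 4, 3, 5, 12, 0, 10, 11, 6, 2]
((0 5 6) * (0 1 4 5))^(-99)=(1 4 5 6)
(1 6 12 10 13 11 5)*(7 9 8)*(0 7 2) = (0 7 9 8 2)(1 6 12 10 13 11 5) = [7, 6, 0, 3, 4, 1, 12, 9, 2, 8, 13, 5, 10, 11]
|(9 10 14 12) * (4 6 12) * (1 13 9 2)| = 9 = |(1 13 9 10 14 4 6 12 2)|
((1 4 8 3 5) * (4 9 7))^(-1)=((1 9 7 4 8 3 5))^(-1)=(1 5 3 8 4 7 9)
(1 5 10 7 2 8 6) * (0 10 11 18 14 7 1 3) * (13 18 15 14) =[10, 5, 8, 0, 4, 11, 3, 2, 6, 9, 1, 15, 12, 18, 7, 14, 16, 17, 13] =(0 10 1 5 11 15 14 7 2 8 6 3)(13 18)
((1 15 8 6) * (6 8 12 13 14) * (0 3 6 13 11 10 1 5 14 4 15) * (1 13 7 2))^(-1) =(0 1 2 7 14 5 6 3)(4 13 10 11 12 15)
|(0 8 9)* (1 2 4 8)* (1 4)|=4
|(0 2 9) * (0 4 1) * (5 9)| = |(0 2 5 9 4 1)| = 6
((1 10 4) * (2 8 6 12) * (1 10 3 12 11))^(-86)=(1 6 2 3 11 8 12)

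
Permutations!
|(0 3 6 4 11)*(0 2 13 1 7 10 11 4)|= 6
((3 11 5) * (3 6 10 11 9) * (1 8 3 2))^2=(1 3 2 8 9)(5 10)(6 11)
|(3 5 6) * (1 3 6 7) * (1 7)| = |(7)(1 3 5)| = 3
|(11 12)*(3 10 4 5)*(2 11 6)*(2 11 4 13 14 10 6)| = |(2 4 5 3 6 11 12)(10 13 14)| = 21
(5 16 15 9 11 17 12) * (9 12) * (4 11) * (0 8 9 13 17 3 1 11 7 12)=(0 8 9 4 7 12 5 16 15)(1 11 3)(13 17)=[8, 11, 2, 1, 7, 16, 6, 12, 9, 4, 10, 3, 5, 17, 14, 0, 15, 13]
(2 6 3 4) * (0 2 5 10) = (0 2 6 3 4 5 10) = [2, 1, 6, 4, 5, 10, 3, 7, 8, 9, 0]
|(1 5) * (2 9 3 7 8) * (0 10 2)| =14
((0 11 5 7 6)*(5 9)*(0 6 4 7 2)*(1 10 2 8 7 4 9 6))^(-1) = (0 2 10 1 6 11)(5 9 7 8)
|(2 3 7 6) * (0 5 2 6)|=|(0 5 2 3 7)|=5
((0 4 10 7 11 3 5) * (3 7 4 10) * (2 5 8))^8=(11)(0 10 4 3 8 2 5)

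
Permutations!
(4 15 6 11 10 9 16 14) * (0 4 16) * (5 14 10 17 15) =(0 4 5 14 16 10 9)(6 11 17 15) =[4, 1, 2, 3, 5, 14, 11, 7, 8, 0, 9, 17, 12, 13, 16, 6, 10, 15]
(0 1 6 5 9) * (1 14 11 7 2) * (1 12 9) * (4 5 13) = [14, 6, 12, 3, 5, 1, 13, 2, 8, 0, 10, 7, 9, 4, 11] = (0 14 11 7 2 12 9)(1 6 13 4 5)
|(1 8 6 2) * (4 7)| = 4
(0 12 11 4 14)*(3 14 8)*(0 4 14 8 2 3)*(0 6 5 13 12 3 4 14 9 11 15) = (0 3 8 6 5 13 12 15)(2 4)(9 11) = [3, 1, 4, 8, 2, 13, 5, 7, 6, 11, 10, 9, 15, 12, 14, 0]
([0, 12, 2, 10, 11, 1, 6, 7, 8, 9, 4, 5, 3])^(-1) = (1 5 11 4 10 3 12)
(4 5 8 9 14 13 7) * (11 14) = (4 5 8 9 11 14 13 7) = [0, 1, 2, 3, 5, 8, 6, 4, 9, 11, 10, 14, 12, 7, 13]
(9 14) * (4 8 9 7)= [0, 1, 2, 3, 8, 5, 6, 4, 9, 14, 10, 11, 12, 13, 7]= (4 8 9 14 7)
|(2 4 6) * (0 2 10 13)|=6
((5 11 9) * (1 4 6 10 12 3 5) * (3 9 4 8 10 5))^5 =(12)(4 6 5 11)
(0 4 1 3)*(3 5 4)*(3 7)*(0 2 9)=(0 7 3 2 9)(1 5 4)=[7, 5, 9, 2, 1, 4, 6, 3, 8, 0]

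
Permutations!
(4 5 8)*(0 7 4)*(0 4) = (0 7)(4 5 8) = [7, 1, 2, 3, 5, 8, 6, 0, 4]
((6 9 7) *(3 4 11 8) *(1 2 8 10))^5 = (1 11 3 2 10 4 8)(6 7 9) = ((1 2 8 3 4 11 10)(6 9 7))^5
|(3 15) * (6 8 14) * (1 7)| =6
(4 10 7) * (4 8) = (4 10 7 8) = [0, 1, 2, 3, 10, 5, 6, 8, 4, 9, 7]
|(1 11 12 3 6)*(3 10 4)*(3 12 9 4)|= |(1 11 9 4 12 10 3 6)|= 8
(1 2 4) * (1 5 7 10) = (1 2 4 5 7 10) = [0, 2, 4, 3, 5, 7, 6, 10, 8, 9, 1]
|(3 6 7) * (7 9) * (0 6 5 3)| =4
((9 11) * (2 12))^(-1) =(2 12)(9 11)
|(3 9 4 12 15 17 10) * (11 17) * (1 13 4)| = |(1 13 4 12 15 11 17 10 3 9)| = 10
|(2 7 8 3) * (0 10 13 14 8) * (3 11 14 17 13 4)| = 6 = |(0 10 4 3 2 7)(8 11 14)(13 17)|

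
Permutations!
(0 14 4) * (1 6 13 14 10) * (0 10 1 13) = (0 1 6)(4 10 13 14) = [1, 6, 2, 3, 10, 5, 0, 7, 8, 9, 13, 11, 12, 14, 4]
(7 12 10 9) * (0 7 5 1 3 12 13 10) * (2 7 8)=[8, 3, 7, 12, 4, 1, 6, 13, 2, 5, 9, 11, 0, 10]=(0 8 2 7 13 10 9 5 1 3 12)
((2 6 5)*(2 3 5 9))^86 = (2 9 6)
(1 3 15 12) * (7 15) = [0, 3, 2, 7, 4, 5, 6, 15, 8, 9, 10, 11, 1, 13, 14, 12] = (1 3 7 15 12)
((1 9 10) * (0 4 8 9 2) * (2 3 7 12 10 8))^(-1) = (0 2 4)(1 10 12 7 3)(8 9)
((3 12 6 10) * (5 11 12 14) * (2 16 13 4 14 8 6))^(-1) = ((2 16 13 4 14 5 11 12)(3 8 6 10))^(-1) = (2 12 11 5 14 4 13 16)(3 10 6 8)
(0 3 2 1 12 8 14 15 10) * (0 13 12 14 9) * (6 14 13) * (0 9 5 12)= (0 3 2 1 13)(5 12 8)(6 14 15 10)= [3, 13, 1, 2, 4, 12, 14, 7, 5, 9, 6, 11, 8, 0, 15, 10]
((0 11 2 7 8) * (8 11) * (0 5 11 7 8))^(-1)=((2 8 5 11))^(-1)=(2 11 5 8)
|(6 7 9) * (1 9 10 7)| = 6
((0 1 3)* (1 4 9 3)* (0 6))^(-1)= ((0 4 9 3 6))^(-1)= (0 6 3 9 4)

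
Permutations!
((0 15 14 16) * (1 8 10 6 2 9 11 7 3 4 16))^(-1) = ((0 15 14 1 8 10 6 2 9 11 7 3 4 16))^(-1) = (0 16 4 3 7 11 9 2 6 10 8 1 14 15)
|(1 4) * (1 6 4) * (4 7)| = 3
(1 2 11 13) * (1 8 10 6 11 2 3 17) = [0, 3, 2, 17, 4, 5, 11, 7, 10, 9, 6, 13, 12, 8, 14, 15, 16, 1] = (1 3 17)(6 11 13 8 10)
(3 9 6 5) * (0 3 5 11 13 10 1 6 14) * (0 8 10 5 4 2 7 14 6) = (0 3 9 6 11 13 5 4 2 7 14 8 10 1) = [3, 0, 7, 9, 2, 4, 11, 14, 10, 6, 1, 13, 12, 5, 8]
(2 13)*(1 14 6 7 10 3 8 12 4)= (1 14 6 7 10 3 8 12 4)(2 13)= [0, 14, 13, 8, 1, 5, 7, 10, 12, 9, 3, 11, 4, 2, 6]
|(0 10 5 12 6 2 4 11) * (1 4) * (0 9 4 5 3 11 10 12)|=30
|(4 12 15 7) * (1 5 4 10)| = 7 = |(1 5 4 12 15 7 10)|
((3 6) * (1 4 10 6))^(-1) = (1 3 6 10 4)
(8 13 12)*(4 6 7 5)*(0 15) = [15, 1, 2, 3, 6, 4, 7, 5, 13, 9, 10, 11, 8, 12, 14, 0] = (0 15)(4 6 7 5)(8 13 12)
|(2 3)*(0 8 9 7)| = 4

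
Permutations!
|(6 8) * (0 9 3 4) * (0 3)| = 2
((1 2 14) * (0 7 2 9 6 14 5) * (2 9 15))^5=(0 1 7 15 9 2 6 5 14)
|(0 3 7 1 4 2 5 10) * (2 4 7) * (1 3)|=7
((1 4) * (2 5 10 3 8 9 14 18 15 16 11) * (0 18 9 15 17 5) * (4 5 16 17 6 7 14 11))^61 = ((0 18 6 7 14 9 11 2)(1 5 10 3 8 15 17 16 4))^61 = (0 9 6 2 14 18 11 7)(1 16 15 3 5 4 17 8 10)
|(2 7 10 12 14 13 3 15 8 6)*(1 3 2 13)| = 11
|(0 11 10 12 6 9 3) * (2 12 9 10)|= |(0 11 2 12 6 10 9 3)|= 8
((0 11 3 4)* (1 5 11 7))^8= ((0 7 1 5 11 3 4))^8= (0 7 1 5 11 3 4)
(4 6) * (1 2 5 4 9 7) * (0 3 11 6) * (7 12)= (0 3 11 6 9 12 7 1 2 5 4)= [3, 2, 5, 11, 0, 4, 9, 1, 8, 12, 10, 6, 7]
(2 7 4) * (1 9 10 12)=(1 9 10 12)(2 7 4)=[0, 9, 7, 3, 2, 5, 6, 4, 8, 10, 12, 11, 1]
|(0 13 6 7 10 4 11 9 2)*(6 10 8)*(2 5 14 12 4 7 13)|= |(0 2)(4 11 9 5 14 12)(6 13 10 7 8)|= 30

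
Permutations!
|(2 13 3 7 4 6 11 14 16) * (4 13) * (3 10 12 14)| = |(2 4 6 11 3 7 13 10 12 14 16)| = 11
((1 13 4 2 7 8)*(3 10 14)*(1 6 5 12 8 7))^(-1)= (1 2 4 13)(3 14 10)(5 6 8 12)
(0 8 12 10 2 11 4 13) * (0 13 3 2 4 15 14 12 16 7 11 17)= (0 8 16 7 11 15 14 12 10 4 3 2 17)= [8, 1, 17, 2, 3, 5, 6, 11, 16, 9, 4, 15, 10, 13, 12, 14, 7, 0]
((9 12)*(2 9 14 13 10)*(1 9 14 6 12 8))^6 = ((1 9 8)(2 14 13 10)(6 12))^6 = (2 13)(10 14)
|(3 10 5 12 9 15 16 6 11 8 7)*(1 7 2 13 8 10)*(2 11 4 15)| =|(1 7 3)(2 13 8 11 10 5 12 9)(4 15 16 6)| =24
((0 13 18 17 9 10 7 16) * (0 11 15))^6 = (0 7 18 11 9)(10 13 16 17 15)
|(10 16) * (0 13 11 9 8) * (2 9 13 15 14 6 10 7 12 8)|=18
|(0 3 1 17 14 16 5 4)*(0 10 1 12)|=21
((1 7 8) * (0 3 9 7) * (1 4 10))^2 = (0 9 8 10)(1 3 7 4)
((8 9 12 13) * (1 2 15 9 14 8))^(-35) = (1 2 15 9 12 13)(8 14)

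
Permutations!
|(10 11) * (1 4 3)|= 6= |(1 4 3)(10 11)|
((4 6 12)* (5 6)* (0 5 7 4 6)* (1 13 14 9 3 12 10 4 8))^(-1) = ((0 5)(1 13 14 9 3 12 6 10 4 7 8))^(-1) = (0 5)(1 8 7 4 10 6 12 3 9 14 13)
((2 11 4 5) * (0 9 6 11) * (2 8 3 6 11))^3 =(0 4 3)(2 11 8)(5 6 9)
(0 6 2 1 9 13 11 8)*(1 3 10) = (0 6 2 3 10 1 9 13 11 8) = [6, 9, 3, 10, 4, 5, 2, 7, 0, 13, 1, 8, 12, 11]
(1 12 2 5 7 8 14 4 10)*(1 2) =(1 12)(2 5 7 8 14 4 10) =[0, 12, 5, 3, 10, 7, 6, 8, 14, 9, 2, 11, 1, 13, 4]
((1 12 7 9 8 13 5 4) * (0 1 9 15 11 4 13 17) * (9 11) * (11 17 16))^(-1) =(0 17 4 11 16 8 9 15 7 12 1)(5 13)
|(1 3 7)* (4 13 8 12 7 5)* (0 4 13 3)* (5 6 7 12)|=6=|(0 4 3 6 7 1)(5 13 8)|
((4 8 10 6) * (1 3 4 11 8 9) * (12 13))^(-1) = (1 9 4 3)(6 10 8 11)(12 13)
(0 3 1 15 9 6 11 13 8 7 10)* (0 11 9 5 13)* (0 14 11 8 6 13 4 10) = (0 3 1 15 5 4 10 8 7)(6 9 13)(11 14) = [3, 15, 2, 1, 10, 4, 9, 0, 7, 13, 8, 14, 12, 6, 11, 5]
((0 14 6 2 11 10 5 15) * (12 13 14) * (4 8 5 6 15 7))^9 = ((0 12 13 14 15)(2 11 10 6)(4 8 5 7))^9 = (0 15 14 13 12)(2 11 10 6)(4 8 5 7)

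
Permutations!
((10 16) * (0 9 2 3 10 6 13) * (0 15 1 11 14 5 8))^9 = (0 1 10 8 15 3 5 13 2 14 6 9 11 16) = ((0 9 2 3 10 16 6 13 15 1 11 14 5 8))^9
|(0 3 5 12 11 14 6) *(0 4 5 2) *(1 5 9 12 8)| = |(0 3 2)(1 5 8)(4 9 12 11 14 6)| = 6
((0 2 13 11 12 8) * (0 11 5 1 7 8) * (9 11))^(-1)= ((0 2 13 5 1 7 8 9 11 12))^(-1)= (0 12 11 9 8 7 1 5 13 2)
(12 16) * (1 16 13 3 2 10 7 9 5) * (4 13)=(1 16 12 4 13 3 2 10 7 9 5)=[0, 16, 10, 2, 13, 1, 6, 9, 8, 5, 7, 11, 4, 3, 14, 15, 12]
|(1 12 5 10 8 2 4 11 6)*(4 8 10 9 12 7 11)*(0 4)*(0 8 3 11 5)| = |(0 4 8 2 3 11 6 1 7 5 9 12)| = 12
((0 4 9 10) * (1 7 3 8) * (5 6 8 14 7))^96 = (14)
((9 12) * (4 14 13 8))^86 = ((4 14 13 8)(9 12))^86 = (4 13)(8 14)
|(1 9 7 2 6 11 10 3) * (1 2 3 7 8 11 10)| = |(1 9 8 11)(2 6 10 7 3)| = 20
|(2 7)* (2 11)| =|(2 7 11)| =3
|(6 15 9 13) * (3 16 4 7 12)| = |(3 16 4 7 12)(6 15 9 13)| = 20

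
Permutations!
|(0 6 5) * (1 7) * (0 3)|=|(0 6 5 3)(1 7)|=4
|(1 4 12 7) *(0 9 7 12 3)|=|(12)(0 9 7 1 4 3)|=6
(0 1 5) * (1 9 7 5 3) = (0 9 7 5)(1 3) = [9, 3, 2, 1, 4, 0, 6, 5, 8, 7]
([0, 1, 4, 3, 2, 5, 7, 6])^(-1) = (2 4)(6 7)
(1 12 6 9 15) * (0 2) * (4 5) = (0 2)(1 12 6 9 15)(4 5) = [2, 12, 0, 3, 5, 4, 9, 7, 8, 15, 10, 11, 6, 13, 14, 1]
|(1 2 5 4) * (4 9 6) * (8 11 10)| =6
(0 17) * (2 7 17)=(0 2 7 17)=[2, 1, 7, 3, 4, 5, 6, 17, 8, 9, 10, 11, 12, 13, 14, 15, 16, 0]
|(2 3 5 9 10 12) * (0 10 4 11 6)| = 10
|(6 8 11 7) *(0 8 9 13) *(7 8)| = 10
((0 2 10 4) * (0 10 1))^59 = (0 1 2)(4 10)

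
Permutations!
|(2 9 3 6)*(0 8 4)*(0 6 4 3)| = |(0 8 3 4 6 2 9)| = 7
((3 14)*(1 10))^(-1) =((1 10)(3 14))^(-1) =(1 10)(3 14)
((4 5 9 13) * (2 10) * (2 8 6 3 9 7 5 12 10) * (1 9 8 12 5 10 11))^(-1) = (1 11 12 10 7 5 4 13 9)(3 6 8)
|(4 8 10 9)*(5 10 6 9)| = 4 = |(4 8 6 9)(5 10)|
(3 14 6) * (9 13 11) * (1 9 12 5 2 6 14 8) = (14)(1 9 13 11 12 5 2 6 3 8) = [0, 9, 6, 8, 4, 2, 3, 7, 1, 13, 10, 12, 5, 11, 14]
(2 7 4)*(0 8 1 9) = (0 8 1 9)(2 7 4) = [8, 9, 7, 3, 2, 5, 6, 4, 1, 0]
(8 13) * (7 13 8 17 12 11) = [0, 1, 2, 3, 4, 5, 6, 13, 8, 9, 10, 7, 11, 17, 14, 15, 16, 12] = (7 13 17 12 11)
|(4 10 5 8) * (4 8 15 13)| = |(4 10 5 15 13)| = 5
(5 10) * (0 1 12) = (0 1 12)(5 10) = [1, 12, 2, 3, 4, 10, 6, 7, 8, 9, 5, 11, 0]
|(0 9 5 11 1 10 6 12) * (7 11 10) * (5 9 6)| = |(0 6 12)(1 7 11)(5 10)| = 6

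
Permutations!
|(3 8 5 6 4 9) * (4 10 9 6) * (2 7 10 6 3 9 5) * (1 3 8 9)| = |(1 3 9)(2 7 10 5 4 8)| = 6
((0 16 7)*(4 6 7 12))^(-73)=(0 7 6 4 12 16)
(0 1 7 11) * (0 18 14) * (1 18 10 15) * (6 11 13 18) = (0 6 11 10 15 1 7 13 18 14) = [6, 7, 2, 3, 4, 5, 11, 13, 8, 9, 15, 10, 12, 18, 0, 1, 16, 17, 14]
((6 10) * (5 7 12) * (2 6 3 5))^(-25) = (2 3 12 10 7 6 5)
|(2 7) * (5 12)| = |(2 7)(5 12)| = 2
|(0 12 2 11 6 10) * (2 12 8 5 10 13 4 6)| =|(0 8 5 10)(2 11)(4 6 13)| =12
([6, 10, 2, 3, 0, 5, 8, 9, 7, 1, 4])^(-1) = (0 4 10 1 9 7 8 6)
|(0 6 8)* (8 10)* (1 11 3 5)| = 4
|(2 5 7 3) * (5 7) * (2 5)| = 4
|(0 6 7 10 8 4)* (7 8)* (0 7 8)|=4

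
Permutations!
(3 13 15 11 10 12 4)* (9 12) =(3 13 15 11 10 9 12 4) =[0, 1, 2, 13, 3, 5, 6, 7, 8, 12, 9, 10, 4, 15, 14, 11]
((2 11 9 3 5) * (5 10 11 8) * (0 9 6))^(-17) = (0 9 3 10 11 6)(2 8 5)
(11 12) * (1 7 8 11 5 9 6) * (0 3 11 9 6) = (0 3 11 12 5 6 1 7 8 9) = [3, 7, 2, 11, 4, 6, 1, 8, 9, 0, 10, 12, 5]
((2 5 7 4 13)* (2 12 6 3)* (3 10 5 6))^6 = (2 13 5)(3 4 10)(6 12 7)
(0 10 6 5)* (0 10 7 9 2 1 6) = (0 7 9 2 1 6 5 10) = [7, 6, 1, 3, 4, 10, 5, 9, 8, 2, 0]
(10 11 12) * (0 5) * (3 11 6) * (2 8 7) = (0 5)(2 8 7)(3 11 12 10 6) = [5, 1, 8, 11, 4, 0, 3, 2, 7, 9, 6, 12, 10]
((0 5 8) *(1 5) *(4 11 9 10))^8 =((0 1 5 8)(4 11 9 10))^8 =(11)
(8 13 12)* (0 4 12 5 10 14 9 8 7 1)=(0 4 12 7 1)(5 10 14 9 8 13)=[4, 0, 2, 3, 12, 10, 6, 1, 13, 8, 14, 11, 7, 5, 9]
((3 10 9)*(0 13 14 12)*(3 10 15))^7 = (0 12 14 13)(3 15)(9 10)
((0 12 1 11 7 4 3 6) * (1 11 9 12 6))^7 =((0 6)(1 9 12 11 7 4 3))^7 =(12)(0 6)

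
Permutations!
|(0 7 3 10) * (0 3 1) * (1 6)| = |(0 7 6 1)(3 10)| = 4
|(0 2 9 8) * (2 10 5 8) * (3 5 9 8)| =10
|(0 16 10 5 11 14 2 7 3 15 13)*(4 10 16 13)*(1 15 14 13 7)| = 12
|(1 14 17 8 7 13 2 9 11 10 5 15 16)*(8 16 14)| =13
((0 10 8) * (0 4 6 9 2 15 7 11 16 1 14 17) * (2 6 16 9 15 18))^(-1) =((0 10 8 4 16 1 14 17)(2 18)(6 15 7 11 9))^(-1) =(0 17 14 1 16 4 8 10)(2 18)(6 9 11 7 15)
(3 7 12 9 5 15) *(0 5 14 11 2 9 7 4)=(0 5 15 3 4)(2 9 14 11)(7 12)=[5, 1, 9, 4, 0, 15, 6, 12, 8, 14, 10, 2, 7, 13, 11, 3]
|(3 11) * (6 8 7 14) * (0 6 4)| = |(0 6 8 7 14 4)(3 11)| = 6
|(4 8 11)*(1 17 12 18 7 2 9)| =21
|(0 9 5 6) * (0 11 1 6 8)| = |(0 9 5 8)(1 6 11)| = 12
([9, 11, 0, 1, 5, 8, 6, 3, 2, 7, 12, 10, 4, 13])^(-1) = (13)(0 2 8 5 4 12 10 11 1 3 7 9)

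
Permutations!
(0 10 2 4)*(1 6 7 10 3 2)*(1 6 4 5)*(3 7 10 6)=(0 7 6 10 3 2 5 1 4)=[7, 4, 5, 2, 0, 1, 10, 6, 8, 9, 3]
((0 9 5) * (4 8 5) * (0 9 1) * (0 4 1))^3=((1 4 8 5 9))^3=(1 5 4 9 8)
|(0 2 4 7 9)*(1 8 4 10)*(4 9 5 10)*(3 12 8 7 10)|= 11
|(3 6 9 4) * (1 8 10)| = |(1 8 10)(3 6 9 4)| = 12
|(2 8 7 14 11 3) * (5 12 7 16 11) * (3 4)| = 12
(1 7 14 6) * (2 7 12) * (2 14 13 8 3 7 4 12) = (1 2 4 12 14 6)(3 7 13 8) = [0, 2, 4, 7, 12, 5, 1, 13, 3, 9, 10, 11, 14, 8, 6]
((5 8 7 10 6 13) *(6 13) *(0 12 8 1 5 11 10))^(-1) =(0 7 8 12)(1 5)(10 11 13) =((0 12 8 7)(1 5)(10 13 11))^(-1)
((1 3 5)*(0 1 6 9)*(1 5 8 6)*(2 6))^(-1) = ((0 5 1 3 8 2 6 9))^(-1) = (0 9 6 2 8 3 1 5)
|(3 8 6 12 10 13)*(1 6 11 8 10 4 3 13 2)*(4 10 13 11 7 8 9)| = |(1 6 12 10 2)(3 13 11 9 4)(7 8)| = 10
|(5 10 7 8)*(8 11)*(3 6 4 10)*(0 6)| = 9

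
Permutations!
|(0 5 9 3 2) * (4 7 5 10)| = |(0 10 4 7 5 9 3 2)| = 8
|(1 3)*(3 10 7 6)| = 5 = |(1 10 7 6 3)|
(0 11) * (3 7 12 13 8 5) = (0 11)(3 7 12 13 8 5) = [11, 1, 2, 7, 4, 3, 6, 12, 5, 9, 10, 0, 13, 8]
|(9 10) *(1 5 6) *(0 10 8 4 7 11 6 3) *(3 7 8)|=20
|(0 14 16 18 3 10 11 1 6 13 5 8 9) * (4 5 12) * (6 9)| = |(0 14 16 18 3 10 11 1 9)(4 5 8 6 13 12)| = 18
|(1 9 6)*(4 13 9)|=|(1 4 13 9 6)|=5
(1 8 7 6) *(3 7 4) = (1 8 4 3 7 6) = [0, 8, 2, 7, 3, 5, 1, 6, 4]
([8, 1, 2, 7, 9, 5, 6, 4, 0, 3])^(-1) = [8, 1, 2, 9, 7, 5, 6, 3, 0, 4]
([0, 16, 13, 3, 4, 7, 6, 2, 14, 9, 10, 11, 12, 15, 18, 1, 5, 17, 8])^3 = [0, 7, 1, 3, 4, 13, 6, 15, 8, 9, 10, 11, 12, 16, 14, 5, 2, 17, 18]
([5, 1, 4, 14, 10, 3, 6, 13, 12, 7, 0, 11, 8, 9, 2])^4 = [2, 1, 5, 10, 3, 4, 6, 13, 8, 7, 14, 11, 12, 9, 0]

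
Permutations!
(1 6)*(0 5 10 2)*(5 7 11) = (0 7 11 5 10 2)(1 6) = [7, 6, 0, 3, 4, 10, 1, 11, 8, 9, 2, 5]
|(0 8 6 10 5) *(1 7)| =10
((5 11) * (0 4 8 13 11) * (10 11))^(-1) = ((0 4 8 13 10 11 5))^(-1) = (0 5 11 10 13 8 4)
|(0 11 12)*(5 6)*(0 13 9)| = 10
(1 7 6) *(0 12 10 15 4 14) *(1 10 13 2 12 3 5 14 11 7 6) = (0 3 5 14)(1 6 10 15 4 11 7)(2 12 13) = [3, 6, 12, 5, 11, 14, 10, 1, 8, 9, 15, 7, 13, 2, 0, 4]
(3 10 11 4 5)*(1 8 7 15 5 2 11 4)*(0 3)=(0 3 10 4 2 11 1 8 7 15 5)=[3, 8, 11, 10, 2, 0, 6, 15, 7, 9, 4, 1, 12, 13, 14, 5]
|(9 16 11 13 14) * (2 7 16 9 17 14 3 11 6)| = 12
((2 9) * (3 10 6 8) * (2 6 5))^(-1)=(2 5 10 3 8 6 9)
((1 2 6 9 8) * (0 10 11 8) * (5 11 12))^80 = (12)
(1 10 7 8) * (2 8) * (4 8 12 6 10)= (1 4 8)(2 12 6 10 7)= [0, 4, 12, 3, 8, 5, 10, 2, 1, 9, 7, 11, 6]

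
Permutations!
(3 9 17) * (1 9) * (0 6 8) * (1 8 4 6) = (0 1 9 17 3 8)(4 6) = [1, 9, 2, 8, 6, 5, 4, 7, 0, 17, 10, 11, 12, 13, 14, 15, 16, 3]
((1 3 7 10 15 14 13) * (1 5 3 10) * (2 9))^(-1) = (1 7 3 5 13 14 15 10)(2 9)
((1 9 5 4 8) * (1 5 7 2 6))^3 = (1 2 9 6 7)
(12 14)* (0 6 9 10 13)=(0 6 9 10 13)(12 14)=[6, 1, 2, 3, 4, 5, 9, 7, 8, 10, 13, 11, 14, 0, 12]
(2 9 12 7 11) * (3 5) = (2 9 12 7 11)(3 5) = [0, 1, 9, 5, 4, 3, 6, 11, 8, 12, 10, 2, 7]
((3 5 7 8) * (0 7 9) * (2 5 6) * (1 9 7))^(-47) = (0 1 9)(2 5 7 8 3 6) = ((0 1 9)(2 5 7 8 3 6))^(-47)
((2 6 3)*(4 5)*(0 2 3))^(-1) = ((0 2 6)(4 5))^(-1) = (0 6 2)(4 5)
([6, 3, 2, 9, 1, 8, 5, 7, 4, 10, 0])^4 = (0 4 10 8 9 5 3 6 1)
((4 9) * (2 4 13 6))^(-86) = (2 6 13 9 4)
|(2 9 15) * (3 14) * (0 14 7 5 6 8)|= 21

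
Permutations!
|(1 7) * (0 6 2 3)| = 4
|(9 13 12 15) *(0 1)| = |(0 1)(9 13 12 15)| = 4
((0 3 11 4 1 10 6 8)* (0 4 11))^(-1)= ((11)(0 3)(1 10 6 8 4))^(-1)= (11)(0 3)(1 4 8 6 10)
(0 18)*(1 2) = (0 18)(1 2) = [18, 2, 1, 3, 4, 5, 6, 7, 8, 9, 10, 11, 12, 13, 14, 15, 16, 17, 0]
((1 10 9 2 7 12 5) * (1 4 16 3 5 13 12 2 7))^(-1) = (1 2 7 9 10)(3 16 4 5)(12 13)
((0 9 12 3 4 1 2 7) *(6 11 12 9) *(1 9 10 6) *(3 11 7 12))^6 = (0 4 1 9 2 10 12 6 11 7 3)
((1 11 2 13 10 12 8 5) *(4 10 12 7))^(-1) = ((1 11 2 13 12 8 5)(4 10 7))^(-1) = (1 5 8 12 13 2 11)(4 7 10)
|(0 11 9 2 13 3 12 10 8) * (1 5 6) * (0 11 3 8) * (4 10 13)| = 30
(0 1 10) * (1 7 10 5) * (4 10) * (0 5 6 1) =(0 7 4 10 5)(1 6) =[7, 6, 2, 3, 10, 0, 1, 4, 8, 9, 5]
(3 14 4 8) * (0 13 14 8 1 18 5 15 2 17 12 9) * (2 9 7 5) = (0 13 14 4 1 18 2 17 12 7 5 15 9)(3 8) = [13, 18, 17, 8, 1, 15, 6, 5, 3, 0, 10, 11, 7, 14, 4, 9, 16, 12, 2]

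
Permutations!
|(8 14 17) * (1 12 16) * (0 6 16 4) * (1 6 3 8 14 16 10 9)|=10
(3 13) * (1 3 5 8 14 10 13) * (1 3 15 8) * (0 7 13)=(0 7 13 5 1 15 8 14 10)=[7, 15, 2, 3, 4, 1, 6, 13, 14, 9, 0, 11, 12, 5, 10, 8]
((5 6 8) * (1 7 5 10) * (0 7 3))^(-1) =((0 7 5 6 8 10 1 3))^(-1) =(0 3 1 10 8 6 5 7)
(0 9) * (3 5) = [9, 1, 2, 5, 4, 3, 6, 7, 8, 0] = (0 9)(3 5)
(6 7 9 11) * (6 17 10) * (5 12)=(5 12)(6 7 9 11 17 10)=[0, 1, 2, 3, 4, 12, 7, 9, 8, 11, 6, 17, 5, 13, 14, 15, 16, 10]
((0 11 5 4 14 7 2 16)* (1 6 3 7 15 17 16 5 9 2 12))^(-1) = (0 16 17 15 14 4 5 2 9 11)(1 12 7 3 6)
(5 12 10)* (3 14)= (3 14)(5 12 10)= [0, 1, 2, 14, 4, 12, 6, 7, 8, 9, 5, 11, 10, 13, 3]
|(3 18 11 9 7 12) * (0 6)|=6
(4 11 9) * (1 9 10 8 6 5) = (1 9 4 11 10 8 6 5) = [0, 9, 2, 3, 11, 1, 5, 7, 6, 4, 8, 10]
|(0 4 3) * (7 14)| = |(0 4 3)(7 14)| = 6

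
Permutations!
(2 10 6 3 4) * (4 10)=(2 4)(3 10 6)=[0, 1, 4, 10, 2, 5, 3, 7, 8, 9, 6]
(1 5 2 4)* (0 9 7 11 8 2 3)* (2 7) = (0 9 2 4 1 5 3)(7 11 8) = [9, 5, 4, 0, 1, 3, 6, 11, 7, 2, 10, 8]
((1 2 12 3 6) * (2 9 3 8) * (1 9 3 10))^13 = ((1 3 6 9 10)(2 12 8))^13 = (1 9 3 10 6)(2 12 8)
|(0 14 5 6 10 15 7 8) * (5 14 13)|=8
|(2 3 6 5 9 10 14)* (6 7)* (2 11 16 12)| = |(2 3 7 6 5 9 10 14 11 16 12)| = 11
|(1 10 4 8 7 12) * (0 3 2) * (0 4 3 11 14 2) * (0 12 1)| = |(0 11 14 2 4 8 7 1 10 3 12)| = 11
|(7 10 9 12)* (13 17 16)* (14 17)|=4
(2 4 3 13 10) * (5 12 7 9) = (2 4 3 13 10)(5 12 7 9) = [0, 1, 4, 13, 3, 12, 6, 9, 8, 5, 2, 11, 7, 10]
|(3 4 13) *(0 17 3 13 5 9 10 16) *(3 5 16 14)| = 9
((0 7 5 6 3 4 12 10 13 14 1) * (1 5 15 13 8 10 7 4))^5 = (0 13 1 15 3 7 6 12 5 4 14)(8 10) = ((0 4 12 7 15 13 14 5 6 3 1)(8 10))^5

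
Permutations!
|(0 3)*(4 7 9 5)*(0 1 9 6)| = 8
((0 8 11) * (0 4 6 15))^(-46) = (0 11 6)(4 15 8)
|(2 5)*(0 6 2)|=|(0 6 2 5)|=4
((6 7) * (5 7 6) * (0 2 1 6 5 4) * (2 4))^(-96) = (1 2 7 5 6)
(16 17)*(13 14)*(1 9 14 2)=[0, 9, 1, 3, 4, 5, 6, 7, 8, 14, 10, 11, 12, 2, 13, 15, 17, 16]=(1 9 14 13 2)(16 17)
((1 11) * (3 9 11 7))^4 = (1 11 9 3 7)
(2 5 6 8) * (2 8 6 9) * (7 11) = (2 5 9)(7 11) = [0, 1, 5, 3, 4, 9, 6, 11, 8, 2, 10, 7]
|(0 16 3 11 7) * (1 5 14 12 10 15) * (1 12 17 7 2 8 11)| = 24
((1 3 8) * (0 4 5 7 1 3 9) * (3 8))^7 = (0 4 5 7 1 9) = ((0 4 5 7 1 9))^7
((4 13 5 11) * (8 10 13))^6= (13)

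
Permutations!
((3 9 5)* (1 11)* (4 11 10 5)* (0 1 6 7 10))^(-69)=((0 1)(3 9 4 11 6 7 10 5))^(-69)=(0 1)(3 11 10 9 6 5 4 7)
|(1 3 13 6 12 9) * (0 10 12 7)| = |(0 10 12 9 1 3 13 6 7)| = 9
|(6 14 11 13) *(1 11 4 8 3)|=|(1 11 13 6 14 4 8 3)|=8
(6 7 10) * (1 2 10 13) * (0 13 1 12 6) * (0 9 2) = (0 13 12 6 7 1)(2 10 9) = [13, 0, 10, 3, 4, 5, 7, 1, 8, 2, 9, 11, 6, 12]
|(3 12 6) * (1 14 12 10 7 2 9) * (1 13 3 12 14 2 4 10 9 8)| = 6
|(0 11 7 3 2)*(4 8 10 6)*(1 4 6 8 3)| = |(0 11 7 1 4 3 2)(8 10)| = 14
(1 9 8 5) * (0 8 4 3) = (0 8 5 1 9 4 3) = [8, 9, 2, 0, 3, 1, 6, 7, 5, 4]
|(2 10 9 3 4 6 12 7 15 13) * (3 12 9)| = |(2 10 3 4 6 9 12 7 15 13)| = 10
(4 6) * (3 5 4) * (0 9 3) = (0 9 3 5 4 6) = [9, 1, 2, 5, 6, 4, 0, 7, 8, 3]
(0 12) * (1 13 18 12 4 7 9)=(0 4 7 9 1 13 18 12)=[4, 13, 2, 3, 7, 5, 6, 9, 8, 1, 10, 11, 0, 18, 14, 15, 16, 17, 12]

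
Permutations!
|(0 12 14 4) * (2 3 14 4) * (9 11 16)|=|(0 12 4)(2 3 14)(9 11 16)|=3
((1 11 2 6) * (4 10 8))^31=(1 6 2 11)(4 10 8)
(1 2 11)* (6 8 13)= (1 2 11)(6 8 13)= [0, 2, 11, 3, 4, 5, 8, 7, 13, 9, 10, 1, 12, 6]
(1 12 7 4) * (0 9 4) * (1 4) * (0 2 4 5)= (0 9 1 12 7 2 4 5)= [9, 12, 4, 3, 5, 0, 6, 2, 8, 1, 10, 11, 7]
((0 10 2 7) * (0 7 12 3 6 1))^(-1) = (0 1 6 3 12 2 10) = ((0 10 2 12 3 6 1))^(-1)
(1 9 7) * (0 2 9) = (0 2 9 7 1) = [2, 0, 9, 3, 4, 5, 6, 1, 8, 7]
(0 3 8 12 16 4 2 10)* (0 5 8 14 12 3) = (2 10 5 8 3 14 12 16 4) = [0, 1, 10, 14, 2, 8, 6, 7, 3, 9, 5, 11, 16, 13, 12, 15, 4]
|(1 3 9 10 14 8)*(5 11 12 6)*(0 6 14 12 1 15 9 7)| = |(0 6 5 11 1 3 7)(8 15 9 10 12 14)| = 42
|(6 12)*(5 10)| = 2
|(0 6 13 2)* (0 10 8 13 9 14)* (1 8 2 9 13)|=|(0 6 13 9 14)(1 8)(2 10)|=10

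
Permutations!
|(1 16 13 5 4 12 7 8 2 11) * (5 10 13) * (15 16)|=|(1 15 16 5 4 12 7 8 2 11)(10 13)|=10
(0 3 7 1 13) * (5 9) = (0 3 7 1 13)(5 9) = [3, 13, 2, 7, 4, 9, 6, 1, 8, 5, 10, 11, 12, 0]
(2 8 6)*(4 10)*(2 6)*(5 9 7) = (2 8)(4 10)(5 9 7) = [0, 1, 8, 3, 10, 9, 6, 5, 2, 7, 4]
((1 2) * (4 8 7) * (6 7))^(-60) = ((1 2)(4 8 6 7))^(-60) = (8)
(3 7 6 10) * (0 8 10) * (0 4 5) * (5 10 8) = (0 5)(3 7 6 4 10) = [5, 1, 2, 7, 10, 0, 4, 6, 8, 9, 3]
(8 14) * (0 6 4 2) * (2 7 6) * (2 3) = [3, 1, 0, 2, 7, 5, 4, 6, 14, 9, 10, 11, 12, 13, 8] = (0 3 2)(4 7 6)(8 14)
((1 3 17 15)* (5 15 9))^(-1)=((1 3 17 9 5 15))^(-1)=(1 15 5 9 17 3)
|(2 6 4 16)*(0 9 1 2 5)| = |(0 9 1 2 6 4 16 5)| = 8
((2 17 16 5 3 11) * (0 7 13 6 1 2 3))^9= ((0 7 13 6 1 2 17 16 5)(3 11))^9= (17)(3 11)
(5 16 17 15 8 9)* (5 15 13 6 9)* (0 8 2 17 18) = (0 8 5 16 18)(2 17 13 6 9 15) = [8, 1, 17, 3, 4, 16, 9, 7, 5, 15, 10, 11, 12, 6, 14, 2, 18, 13, 0]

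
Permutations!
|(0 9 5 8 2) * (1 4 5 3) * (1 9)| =|(0 1 4 5 8 2)(3 9)| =6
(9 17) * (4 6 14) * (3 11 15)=(3 11 15)(4 6 14)(9 17)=[0, 1, 2, 11, 6, 5, 14, 7, 8, 17, 10, 15, 12, 13, 4, 3, 16, 9]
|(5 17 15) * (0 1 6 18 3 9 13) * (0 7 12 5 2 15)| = 22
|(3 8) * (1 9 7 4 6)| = 10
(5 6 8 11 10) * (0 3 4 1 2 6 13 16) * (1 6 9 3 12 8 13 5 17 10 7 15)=(0 12 8 11 7 15 1 2 9 3 4 6 13 16)(10 17)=[12, 2, 9, 4, 6, 5, 13, 15, 11, 3, 17, 7, 8, 16, 14, 1, 0, 10]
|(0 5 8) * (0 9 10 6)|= |(0 5 8 9 10 6)|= 6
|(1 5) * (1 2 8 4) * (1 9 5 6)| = 10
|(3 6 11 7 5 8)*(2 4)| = |(2 4)(3 6 11 7 5 8)| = 6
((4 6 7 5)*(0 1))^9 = (0 1)(4 6 7 5)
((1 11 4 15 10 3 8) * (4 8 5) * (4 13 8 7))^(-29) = ((1 11 7 4 15 10 3 5 13 8))^(-29) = (1 11 7 4 15 10 3 5 13 8)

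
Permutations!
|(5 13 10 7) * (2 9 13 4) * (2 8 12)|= 9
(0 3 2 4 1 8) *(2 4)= (0 3 4 1 8)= [3, 8, 2, 4, 1, 5, 6, 7, 0]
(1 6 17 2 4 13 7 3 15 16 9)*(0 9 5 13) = (0 9 1 6 17 2 4)(3 15 16 5 13 7) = [9, 6, 4, 15, 0, 13, 17, 3, 8, 1, 10, 11, 12, 7, 14, 16, 5, 2]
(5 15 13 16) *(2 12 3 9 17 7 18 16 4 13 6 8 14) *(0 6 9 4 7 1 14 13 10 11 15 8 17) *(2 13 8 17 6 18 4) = (0 18 16 5 17 1 14 13 7 4 10 11 15 9)(2 12 3) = [18, 14, 12, 2, 10, 17, 6, 4, 8, 0, 11, 15, 3, 7, 13, 9, 5, 1, 16]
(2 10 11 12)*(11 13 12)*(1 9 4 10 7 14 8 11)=[0, 9, 7, 3, 10, 5, 6, 14, 11, 4, 13, 1, 2, 12, 8]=(1 9 4 10 13 12 2 7 14 8 11)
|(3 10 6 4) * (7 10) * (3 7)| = |(4 7 10 6)| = 4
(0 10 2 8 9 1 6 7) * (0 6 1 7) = [10, 1, 8, 3, 4, 5, 0, 6, 9, 7, 2] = (0 10 2 8 9 7 6)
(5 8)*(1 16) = (1 16)(5 8) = [0, 16, 2, 3, 4, 8, 6, 7, 5, 9, 10, 11, 12, 13, 14, 15, 1]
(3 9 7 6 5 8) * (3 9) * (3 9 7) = (3 9)(5 8 7 6) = [0, 1, 2, 9, 4, 8, 5, 6, 7, 3]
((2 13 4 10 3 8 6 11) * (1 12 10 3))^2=(1 10 12)(2 4 8 11 13 3 6)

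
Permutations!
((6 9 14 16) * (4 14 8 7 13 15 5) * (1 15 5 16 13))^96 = (1 8 6 15 7 9 16)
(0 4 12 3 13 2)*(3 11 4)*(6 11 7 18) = (0 3 13 2)(4 12 7 18 6 11) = [3, 1, 0, 13, 12, 5, 11, 18, 8, 9, 10, 4, 7, 2, 14, 15, 16, 17, 6]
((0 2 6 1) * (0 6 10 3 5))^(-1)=(0 5 3 10 2)(1 6)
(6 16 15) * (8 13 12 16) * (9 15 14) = (6 8 13 12 16 14 9 15) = [0, 1, 2, 3, 4, 5, 8, 7, 13, 15, 10, 11, 16, 12, 9, 6, 14]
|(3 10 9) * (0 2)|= 6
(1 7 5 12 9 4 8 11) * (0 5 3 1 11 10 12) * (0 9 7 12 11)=[5, 12, 2, 1, 8, 9, 6, 3, 10, 4, 11, 0, 7]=(0 5 9 4 8 10 11)(1 12 7 3)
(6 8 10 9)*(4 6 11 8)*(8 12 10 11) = [0, 1, 2, 3, 6, 5, 4, 7, 11, 8, 9, 12, 10] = (4 6)(8 11 12 10 9)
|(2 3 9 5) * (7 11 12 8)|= |(2 3 9 5)(7 11 12 8)|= 4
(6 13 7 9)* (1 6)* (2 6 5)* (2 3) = (1 5 3 2 6 13 7 9) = [0, 5, 6, 2, 4, 3, 13, 9, 8, 1, 10, 11, 12, 7]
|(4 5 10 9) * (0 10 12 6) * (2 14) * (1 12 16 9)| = |(0 10 1 12 6)(2 14)(4 5 16 9)| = 20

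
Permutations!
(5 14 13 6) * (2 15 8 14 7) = (2 15 8 14 13 6 5 7) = [0, 1, 15, 3, 4, 7, 5, 2, 14, 9, 10, 11, 12, 6, 13, 8]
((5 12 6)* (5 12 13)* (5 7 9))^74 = (5 7)(9 13)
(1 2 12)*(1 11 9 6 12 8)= [0, 2, 8, 3, 4, 5, 12, 7, 1, 6, 10, 9, 11]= (1 2 8)(6 12 11 9)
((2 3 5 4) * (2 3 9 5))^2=(2 5 3 9 4)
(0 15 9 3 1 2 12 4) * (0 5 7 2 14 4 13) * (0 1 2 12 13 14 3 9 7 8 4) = (0 15 7 12 14)(1 3 2 13)(4 5 8) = [15, 3, 13, 2, 5, 8, 6, 12, 4, 9, 10, 11, 14, 1, 0, 7]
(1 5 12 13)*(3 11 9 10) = (1 5 12 13)(3 11 9 10) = [0, 5, 2, 11, 4, 12, 6, 7, 8, 10, 3, 9, 13, 1]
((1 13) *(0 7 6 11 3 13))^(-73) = ((0 7 6 11 3 13 1))^(-73) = (0 3 7 13 6 1 11)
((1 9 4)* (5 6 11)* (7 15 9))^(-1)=(1 4 9 15 7)(5 11 6)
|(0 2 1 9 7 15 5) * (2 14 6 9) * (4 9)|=8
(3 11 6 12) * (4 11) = (3 4 11 6 12) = [0, 1, 2, 4, 11, 5, 12, 7, 8, 9, 10, 6, 3]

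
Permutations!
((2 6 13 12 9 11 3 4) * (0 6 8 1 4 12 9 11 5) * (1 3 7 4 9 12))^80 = (0 13 11 4 8 1 5 6 12 7 2 3 9)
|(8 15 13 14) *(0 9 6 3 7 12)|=12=|(0 9 6 3 7 12)(8 15 13 14)|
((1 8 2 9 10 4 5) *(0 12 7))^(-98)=((0 12 7)(1 8 2 9 10 4 5))^(-98)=(0 12 7)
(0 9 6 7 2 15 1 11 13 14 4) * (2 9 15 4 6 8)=(0 15 1 11 13 14 6 7 9 8 2 4)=[15, 11, 4, 3, 0, 5, 7, 9, 2, 8, 10, 13, 12, 14, 6, 1]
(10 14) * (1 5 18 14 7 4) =(1 5 18 14 10 7 4) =[0, 5, 2, 3, 1, 18, 6, 4, 8, 9, 7, 11, 12, 13, 10, 15, 16, 17, 14]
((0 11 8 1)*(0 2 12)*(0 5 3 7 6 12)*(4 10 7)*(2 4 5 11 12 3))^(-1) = ((0 12 11 8 1 4 10 7 6 3 5 2))^(-1) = (0 2 5 3 6 7 10 4 1 8 11 12)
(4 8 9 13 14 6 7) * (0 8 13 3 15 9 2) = (0 8 2)(3 15 9)(4 13 14 6 7) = [8, 1, 0, 15, 13, 5, 7, 4, 2, 3, 10, 11, 12, 14, 6, 9]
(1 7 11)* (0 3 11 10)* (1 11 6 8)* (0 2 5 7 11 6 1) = (0 3 1 11 6 8)(2 5 7 10) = [3, 11, 5, 1, 4, 7, 8, 10, 0, 9, 2, 6]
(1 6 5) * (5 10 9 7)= (1 6 10 9 7 5)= [0, 6, 2, 3, 4, 1, 10, 5, 8, 7, 9]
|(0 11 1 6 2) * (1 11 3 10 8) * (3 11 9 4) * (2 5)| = |(0 11 9 4 3 10 8 1 6 5 2)| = 11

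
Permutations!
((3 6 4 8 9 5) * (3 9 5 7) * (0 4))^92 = (0 9)(3 8)(4 7)(5 6) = ((0 4 8 5 9 7 3 6))^92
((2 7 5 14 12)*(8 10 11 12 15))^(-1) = (2 12 11 10 8 15 14 5 7)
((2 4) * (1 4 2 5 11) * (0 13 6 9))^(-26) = ((0 13 6 9)(1 4 5 11))^(-26) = (0 6)(1 5)(4 11)(9 13)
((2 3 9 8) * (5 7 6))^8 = ((2 3 9 8)(5 7 6))^8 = (9)(5 6 7)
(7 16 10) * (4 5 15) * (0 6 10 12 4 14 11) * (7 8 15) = (0 6 10 8 15 14 11)(4 5 7 16 12) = [6, 1, 2, 3, 5, 7, 10, 16, 15, 9, 8, 0, 4, 13, 11, 14, 12]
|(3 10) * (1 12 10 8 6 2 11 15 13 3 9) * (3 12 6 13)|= |(1 6 2 11 15 3 8 13 12 10 9)|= 11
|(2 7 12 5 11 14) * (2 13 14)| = 10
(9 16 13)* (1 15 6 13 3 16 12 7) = (1 15 6 13 9 12 7)(3 16) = [0, 15, 2, 16, 4, 5, 13, 1, 8, 12, 10, 11, 7, 9, 14, 6, 3]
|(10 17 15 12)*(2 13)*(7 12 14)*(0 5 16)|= 6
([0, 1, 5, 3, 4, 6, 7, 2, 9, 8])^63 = (2 7 6 5)(8 9)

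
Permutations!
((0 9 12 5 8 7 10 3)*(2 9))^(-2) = ((0 2 9 12 5 8 7 10 3))^(-2) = (0 10 8 12 2 3 7 5 9)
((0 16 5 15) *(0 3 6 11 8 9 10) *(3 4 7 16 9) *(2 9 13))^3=(0 9 13 10 2)(3 8 11 6)(4 5 7 15 16)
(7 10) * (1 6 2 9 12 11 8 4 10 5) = (1 6 2 9 12 11 8 4 10 7 5) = [0, 6, 9, 3, 10, 1, 2, 5, 4, 12, 7, 8, 11]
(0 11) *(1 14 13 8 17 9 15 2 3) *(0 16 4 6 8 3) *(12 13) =(0 11 16 4 6 8 17 9 15 2)(1 14 12 13 3) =[11, 14, 0, 1, 6, 5, 8, 7, 17, 15, 10, 16, 13, 3, 12, 2, 4, 9]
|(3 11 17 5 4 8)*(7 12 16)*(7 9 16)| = |(3 11 17 5 4 8)(7 12)(9 16)| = 6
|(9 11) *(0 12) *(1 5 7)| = 6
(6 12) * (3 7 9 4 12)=(3 7 9 4 12 6)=[0, 1, 2, 7, 12, 5, 3, 9, 8, 4, 10, 11, 6]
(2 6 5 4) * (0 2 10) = [2, 1, 6, 3, 10, 4, 5, 7, 8, 9, 0] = (0 2 6 5 4 10)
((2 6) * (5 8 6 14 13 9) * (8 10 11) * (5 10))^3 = (2 9 8 14 10 6 13 11)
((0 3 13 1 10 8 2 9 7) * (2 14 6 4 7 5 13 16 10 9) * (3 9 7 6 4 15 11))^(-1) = (0 7 1 13 5 9)(3 11 15 6 4 14 8 10 16)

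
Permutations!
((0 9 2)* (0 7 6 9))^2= (2 6)(7 9)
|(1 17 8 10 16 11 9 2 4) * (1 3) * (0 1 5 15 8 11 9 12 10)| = 14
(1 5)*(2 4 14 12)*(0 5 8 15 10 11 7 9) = (0 5 1 8 15 10 11 7 9)(2 4 14 12) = [5, 8, 4, 3, 14, 1, 6, 9, 15, 0, 11, 7, 2, 13, 12, 10]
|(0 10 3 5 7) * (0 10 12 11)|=12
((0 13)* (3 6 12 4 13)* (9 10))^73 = ((0 3 6 12 4 13)(9 10))^73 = (0 3 6 12 4 13)(9 10)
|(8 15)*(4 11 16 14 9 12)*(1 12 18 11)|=|(1 12 4)(8 15)(9 18 11 16 14)|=30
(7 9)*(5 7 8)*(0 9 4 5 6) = [9, 1, 2, 3, 5, 7, 0, 4, 6, 8] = (0 9 8 6)(4 5 7)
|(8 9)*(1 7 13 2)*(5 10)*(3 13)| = 10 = |(1 7 3 13 2)(5 10)(8 9)|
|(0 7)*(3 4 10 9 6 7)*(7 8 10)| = 4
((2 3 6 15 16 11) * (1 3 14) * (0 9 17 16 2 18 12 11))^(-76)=(1 6 2)(3 15 14)(11 12 18)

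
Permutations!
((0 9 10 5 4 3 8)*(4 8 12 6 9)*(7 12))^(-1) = (0 8 5 10 9 6 12 7 3 4)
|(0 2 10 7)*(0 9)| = |(0 2 10 7 9)| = 5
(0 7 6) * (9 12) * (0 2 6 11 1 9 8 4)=(0 7 11 1 9 12 8 4)(2 6)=[7, 9, 6, 3, 0, 5, 2, 11, 4, 12, 10, 1, 8]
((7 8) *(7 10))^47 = (7 10 8)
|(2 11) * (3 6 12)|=|(2 11)(3 6 12)|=6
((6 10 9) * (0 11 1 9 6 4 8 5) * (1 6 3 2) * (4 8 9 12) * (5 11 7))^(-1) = (0 5 7)(1 2 3 10 6 11 8 9 4 12)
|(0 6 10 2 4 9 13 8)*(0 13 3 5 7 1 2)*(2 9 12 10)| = 30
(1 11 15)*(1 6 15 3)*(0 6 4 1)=(0 6 15 4 1 11 3)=[6, 11, 2, 0, 1, 5, 15, 7, 8, 9, 10, 3, 12, 13, 14, 4]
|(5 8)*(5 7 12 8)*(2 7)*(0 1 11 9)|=4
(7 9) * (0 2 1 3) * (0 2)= (1 3 2)(7 9)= [0, 3, 1, 2, 4, 5, 6, 9, 8, 7]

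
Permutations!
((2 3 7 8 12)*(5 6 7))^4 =((2 3 5 6 7 8 12))^4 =(2 7 3 8 5 12 6)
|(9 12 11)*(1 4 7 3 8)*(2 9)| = 20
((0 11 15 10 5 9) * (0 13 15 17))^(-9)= (17)(5 9 13 15 10)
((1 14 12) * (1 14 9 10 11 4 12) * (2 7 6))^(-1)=((1 9 10 11 4 12 14)(2 7 6))^(-1)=(1 14 12 4 11 10 9)(2 6 7)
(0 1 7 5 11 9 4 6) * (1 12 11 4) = (0 12 11 9 1 7 5 4 6) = [12, 7, 2, 3, 6, 4, 0, 5, 8, 1, 10, 9, 11]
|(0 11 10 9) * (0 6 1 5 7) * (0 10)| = 6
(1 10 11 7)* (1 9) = [0, 10, 2, 3, 4, 5, 6, 9, 8, 1, 11, 7] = (1 10 11 7 9)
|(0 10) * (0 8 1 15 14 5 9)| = 8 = |(0 10 8 1 15 14 5 9)|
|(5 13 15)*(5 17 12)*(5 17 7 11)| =10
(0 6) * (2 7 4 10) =(0 6)(2 7 4 10) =[6, 1, 7, 3, 10, 5, 0, 4, 8, 9, 2]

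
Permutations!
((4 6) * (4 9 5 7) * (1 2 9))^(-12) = (1 9 7 6 2 5 4) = ((1 2 9 5 7 4 6))^(-12)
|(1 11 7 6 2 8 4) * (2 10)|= |(1 11 7 6 10 2 8 4)|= 8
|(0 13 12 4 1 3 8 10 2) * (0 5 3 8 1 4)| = |(0 13 12)(1 8 10 2 5 3)| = 6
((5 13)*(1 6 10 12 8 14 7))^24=(1 12 7 10 14 6 8)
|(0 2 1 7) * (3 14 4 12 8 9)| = 12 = |(0 2 1 7)(3 14 4 12 8 9)|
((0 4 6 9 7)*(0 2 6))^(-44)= ((0 4)(2 6 9 7))^(-44)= (9)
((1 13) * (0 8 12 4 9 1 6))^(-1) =((0 8 12 4 9 1 13 6))^(-1) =(0 6 13 1 9 4 12 8)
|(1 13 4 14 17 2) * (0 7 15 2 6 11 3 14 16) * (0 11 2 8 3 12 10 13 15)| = |(0 7)(1 15 8 3 14 17 6 2)(4 16 11 12 10 13)| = 24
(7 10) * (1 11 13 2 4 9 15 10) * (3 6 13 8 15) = (1 11 8 15 10 7)(2 4 9 3 6 13) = [0, 11, 4, 6, 9, 5, 13, 1, 15, 3, 7, 8, 12, 2, 14, 10]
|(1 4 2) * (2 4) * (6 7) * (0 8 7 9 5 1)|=|(0 8 7 6 9 5 1 2)|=8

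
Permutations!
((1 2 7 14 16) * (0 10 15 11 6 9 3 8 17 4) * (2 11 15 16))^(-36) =(0 8 6 16 4 3 11 10 17 9 1) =((0 10 16 1 11 6 9 3 8 17 4)(2 7 14))^(-36)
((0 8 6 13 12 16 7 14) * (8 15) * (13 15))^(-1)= ((0 13 12 16 7 14)(6 15 8))^(-1)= (0 14 7 16 12 13)(6 8 15)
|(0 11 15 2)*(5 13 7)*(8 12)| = 12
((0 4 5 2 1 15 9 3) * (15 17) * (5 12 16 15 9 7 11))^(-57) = ((0 4 12 16 15 7 11 5 2 1 17 9 3))^(-57) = (0 2 16 9 11 4 1 15 3 5 12 17 7)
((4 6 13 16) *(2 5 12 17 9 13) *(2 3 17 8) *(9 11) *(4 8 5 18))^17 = (2 11 18 9 4 13 6 16 3 8 17)(5 12)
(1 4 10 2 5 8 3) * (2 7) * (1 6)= [0, 4, 5, 6, 10, 8, 1, 2, 3, 9, 7]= (1 4 10 7 2 5 8 3 6)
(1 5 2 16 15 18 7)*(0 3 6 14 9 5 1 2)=(0 3 6 14 9 5)(2 16 15 18 7)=[3, 1, 16, 6, 4, 0, 14, 2, 8, 5, 10, 11, 12, 13, 9, 18, 15, 17, 7]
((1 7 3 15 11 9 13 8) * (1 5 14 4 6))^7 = (1 8 3 14 11 6 13 7 5 15 4 9)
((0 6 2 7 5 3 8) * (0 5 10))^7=(0 2 10 6 7)(3 8 5)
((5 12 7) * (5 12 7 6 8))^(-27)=((5 7 12 6 8))^(-27)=(5 6 7 8 12)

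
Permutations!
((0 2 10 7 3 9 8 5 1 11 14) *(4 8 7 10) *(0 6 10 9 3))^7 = (0 14 4 10 5 7 11 2 6 8 9 1)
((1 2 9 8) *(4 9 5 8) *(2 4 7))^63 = (9)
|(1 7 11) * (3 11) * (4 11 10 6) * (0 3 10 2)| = 6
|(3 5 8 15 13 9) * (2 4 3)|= 8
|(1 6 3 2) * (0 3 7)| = |(0 3 2 1 6 7)| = 6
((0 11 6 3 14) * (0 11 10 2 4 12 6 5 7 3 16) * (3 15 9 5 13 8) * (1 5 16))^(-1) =(0 16 9 15 7 5 1 6 12 4 2 10)(3 8 13 11 14)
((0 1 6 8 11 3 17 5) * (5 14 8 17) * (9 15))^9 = (17)(9 15)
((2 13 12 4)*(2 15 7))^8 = ((2 13 12 4 15 7))^8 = (2 12 15)(4 7 13)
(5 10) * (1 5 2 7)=[0, 5, 7, 3, 4, 10, 6, 1, 8, 9, 2]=(1 5 10 2 7)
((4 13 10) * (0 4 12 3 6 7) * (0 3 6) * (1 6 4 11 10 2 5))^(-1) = (0 3 7 6 1 5 2 13 4 12 10 11)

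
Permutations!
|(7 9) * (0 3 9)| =4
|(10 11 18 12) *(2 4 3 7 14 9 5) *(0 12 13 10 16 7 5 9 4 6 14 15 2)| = |(0 12 16 7 15 2 6 14 4 3 5)(10 11 18 13)| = 44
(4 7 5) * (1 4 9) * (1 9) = [0, 4, 2, 3, 7, 1, 6, 5, 8, 9] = (9)(1 4 7 5)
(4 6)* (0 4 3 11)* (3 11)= (0 4 6 11)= [4, 1, 2, 3, 6, 5, 11, 7, 8, 9, 10, 0]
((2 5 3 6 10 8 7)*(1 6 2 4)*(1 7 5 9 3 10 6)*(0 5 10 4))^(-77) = ((0 5 4 7)(2 9 3)(8 10))^(-77) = (0 7 4 5)(2 9 3)(8 10)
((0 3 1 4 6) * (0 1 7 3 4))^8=((0 4 6 1)(3 7))^8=(7)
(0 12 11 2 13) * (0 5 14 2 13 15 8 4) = (0 12 11 13 5 14 2 15 8 4) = [12, 1, 15, 3, 0, 14, 6, 7, 4, 9, 10, 13, 11, 5, 2, 8]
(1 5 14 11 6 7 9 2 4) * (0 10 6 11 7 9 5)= (0 10 6 9 2 4 1)(5 14 7)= [10, 0, 4, 3, 1, 14, 9, 5, 8, 2, 6, 11, 12, 13, 7]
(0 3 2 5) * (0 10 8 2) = (0 3)(2 5 10 8) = [3, 1, 5, 0, 4, 10, 6, 7, 2, 9, 8]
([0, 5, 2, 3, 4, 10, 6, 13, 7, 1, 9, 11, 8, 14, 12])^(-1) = (1 9 10 5)(7 8 12 14 13)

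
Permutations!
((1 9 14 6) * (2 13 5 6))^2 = ((1 9 14 2 13 5 6))^2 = (1 14 13 6 9 2 5)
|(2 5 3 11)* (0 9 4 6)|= 4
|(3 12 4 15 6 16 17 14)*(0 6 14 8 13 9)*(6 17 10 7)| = 20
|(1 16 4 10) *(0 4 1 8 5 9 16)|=8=|(0 4 10 8 5 9 16 1)|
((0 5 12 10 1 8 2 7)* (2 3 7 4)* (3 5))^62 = (0 7 3)(1 5 10 8 12) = ((0 3 7)(1 8 5 12 10)(2 4))^62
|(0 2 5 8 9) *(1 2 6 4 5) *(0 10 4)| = |(0 6)(1 2)(4 5 8 9 10)| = 10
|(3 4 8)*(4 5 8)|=|(3 5 8)|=3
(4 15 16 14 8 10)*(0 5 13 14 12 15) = (0 5 13 14 8 10 4)(12 15 16) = [5, 1, 2, 3, 0, 13, 6, 7, 10, 9, 4, 11, 15, 14, 8, 16, 12]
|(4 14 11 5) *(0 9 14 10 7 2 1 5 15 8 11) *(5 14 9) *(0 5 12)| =|(0 12)(1 14 5 4 10 7 2)(8 11 15)| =42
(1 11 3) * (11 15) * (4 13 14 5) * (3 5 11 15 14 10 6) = (15)(1 14 11 5 4 13 10 6 3) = [0, 14, 2, 1, 13, 4, 3, 7, 8, 9, 6, 5, 12, 10, 11, 15]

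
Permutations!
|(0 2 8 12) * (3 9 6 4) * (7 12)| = 20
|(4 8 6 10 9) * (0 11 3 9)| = 8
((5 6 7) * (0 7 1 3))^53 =(0 3 1 6 5 7)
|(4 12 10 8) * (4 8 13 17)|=|(4 12 10 13 17)|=5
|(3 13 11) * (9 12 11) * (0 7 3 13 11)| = |(0 7 3 11 13 9 12)| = 7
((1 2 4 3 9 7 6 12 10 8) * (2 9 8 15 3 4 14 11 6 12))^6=((1 9 7 12 10 15 3 8)(2 14 11 6))^6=(1 3 10 7)(2 11)(6 14)(8 15 12 9)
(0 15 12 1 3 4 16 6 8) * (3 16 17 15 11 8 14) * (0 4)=(0 11 8 4 17 15 12 1 16 6 14 3)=[11, 16, 2, 0, 17, 5, 14, 7, 4, 9, 10, 8, 1, 13, 3, 12, 6, 15]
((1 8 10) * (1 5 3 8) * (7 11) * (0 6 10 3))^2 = (11)(0 10)(5 6)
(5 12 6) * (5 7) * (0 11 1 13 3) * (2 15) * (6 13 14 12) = (0 11 1 14 12 13 3)(2 15)(5 6 7) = [11, 14, 15, 0, 4, 6, 7, 5, 8, 9, 10, 1, 13, 3, 12, 2]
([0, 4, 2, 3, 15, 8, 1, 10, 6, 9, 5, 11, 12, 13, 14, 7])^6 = (1 8 10 15)(4 6 5 7)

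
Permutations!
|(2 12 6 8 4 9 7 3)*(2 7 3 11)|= |(2 12 6 8 4 9 3 7 11)|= 9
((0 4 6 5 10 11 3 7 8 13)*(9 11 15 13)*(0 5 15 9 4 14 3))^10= ((0 14 3 7 8 4 6 15 13 5 10 9 11))^10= (0 10 15 8 14 9 13 4 3 11 5 6 7)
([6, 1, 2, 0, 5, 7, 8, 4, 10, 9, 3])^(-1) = (0 3 10 8 6)(4 7 5)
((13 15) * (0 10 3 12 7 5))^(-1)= (0 5 7 12 3 10)(13 15)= ((0 10 3 12 7 5)(13 15))^(-1)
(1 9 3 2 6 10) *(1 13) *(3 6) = (1 9 6 10 13)(2 3) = [0, 9, 3, 2, 4, 5, 10, 7, 8, 6, 13, 11, 12, 1]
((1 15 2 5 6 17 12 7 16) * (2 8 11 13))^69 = (1 12 5 11)(2 8 16 17)(6 13 15 7)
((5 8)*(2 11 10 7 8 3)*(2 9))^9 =(2 11 10 7 8 5 3 9)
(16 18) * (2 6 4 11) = [0, 1, 6, 3, 11, 5, 4, 7, 8, 9, 10, 2, 12, 13, 14, 15, 18, 17, 16] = (2 6 4 11)(16 18)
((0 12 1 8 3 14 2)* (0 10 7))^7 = ((0 12 1 8 3 14 2 10 7))^7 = (0 10 14 8 12 7 2 3 1)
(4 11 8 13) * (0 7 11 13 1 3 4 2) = [7, 3, 0, 4, 13, 5, 6, 11, 1, 9, 10, 8, 12, 2] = (0 7 11 8 1 3 4 13 2)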